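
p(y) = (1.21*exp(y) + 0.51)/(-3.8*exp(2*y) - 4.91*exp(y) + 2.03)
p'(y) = (1.21*exp(y) + 0.51)*(7.6*exp(2*y) + 4.91*exp(y))/(-3.8*exp(2*y) - 4.91*exp(y) + 2.03)^2 + 1.21*exp(y)/(-3.8*exp(2*y) - 4.91*exp(y) + 2.03) = (4.598*exp(2*y) + 3.876*exp(y) + 4.9604)*exp(y)/(14.44*exp(4*y) + 37.316*exp(3*y) + 8.6801*exp(2*y) - 19.9346*exp(y) + 4.1209)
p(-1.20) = 4.24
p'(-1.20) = 46.27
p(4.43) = -0.00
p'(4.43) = 0.00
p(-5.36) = 0.26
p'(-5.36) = 0.01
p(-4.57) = 0.26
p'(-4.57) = 0.01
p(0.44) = -0.16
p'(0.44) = 0.16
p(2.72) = -0.02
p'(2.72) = 0.02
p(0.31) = -0.18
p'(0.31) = 0.19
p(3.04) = -0.01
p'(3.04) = 0.01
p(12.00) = 0.00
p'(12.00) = 0.00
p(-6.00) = 0.25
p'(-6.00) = 0.00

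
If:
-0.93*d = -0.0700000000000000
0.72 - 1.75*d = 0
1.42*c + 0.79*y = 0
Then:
No Solution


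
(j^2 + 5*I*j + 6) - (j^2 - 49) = 5*I*j + 55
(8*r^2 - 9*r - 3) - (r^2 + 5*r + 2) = 7*r^2 - 14*r - 5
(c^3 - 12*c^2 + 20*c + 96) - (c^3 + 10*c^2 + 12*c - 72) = -22*c^2 + 8*c + 168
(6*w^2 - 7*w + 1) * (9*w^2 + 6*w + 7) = 54*w^4 - 27*w^3 + 9*w^2 - 43*w + 7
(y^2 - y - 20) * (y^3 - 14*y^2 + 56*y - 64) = y^5 - 15*y^4 + 50*y^3 + 160*y^2 - 1056*y + 1280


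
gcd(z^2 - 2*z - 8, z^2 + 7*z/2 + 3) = z + 2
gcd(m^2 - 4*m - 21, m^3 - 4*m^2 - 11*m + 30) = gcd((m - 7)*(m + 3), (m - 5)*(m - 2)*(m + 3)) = m + 3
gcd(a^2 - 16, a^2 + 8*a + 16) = a + 4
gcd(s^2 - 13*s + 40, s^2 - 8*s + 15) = s - 5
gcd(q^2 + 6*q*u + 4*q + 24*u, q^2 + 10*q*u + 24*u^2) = q + 6*u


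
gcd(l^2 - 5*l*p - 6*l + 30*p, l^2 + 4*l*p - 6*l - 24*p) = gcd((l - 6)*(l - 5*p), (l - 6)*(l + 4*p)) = l - 6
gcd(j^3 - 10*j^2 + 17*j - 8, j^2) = 1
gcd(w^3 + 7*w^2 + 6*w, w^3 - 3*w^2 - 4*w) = w^2 + w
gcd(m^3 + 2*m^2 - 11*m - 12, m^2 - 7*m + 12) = m - 3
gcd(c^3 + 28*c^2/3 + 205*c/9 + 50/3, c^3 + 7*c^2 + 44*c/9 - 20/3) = c^2 + 23*c/3 + 10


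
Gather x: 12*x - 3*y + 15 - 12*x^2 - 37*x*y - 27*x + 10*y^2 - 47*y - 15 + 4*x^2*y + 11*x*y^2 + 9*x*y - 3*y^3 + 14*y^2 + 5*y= x^2*(4*y - 12) + x*(11*y^2 - 28*y - 15) - 3*y^3 + 24*y^2 - 45*y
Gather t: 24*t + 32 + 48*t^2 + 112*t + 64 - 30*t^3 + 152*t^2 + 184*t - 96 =-30*t^3 + 200*t^2 + 320*t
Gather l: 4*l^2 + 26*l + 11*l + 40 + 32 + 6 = 4*l^2 + 37*l + 78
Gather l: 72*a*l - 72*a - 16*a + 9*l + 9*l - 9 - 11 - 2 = -88*a + l*(72*a + 18) - 22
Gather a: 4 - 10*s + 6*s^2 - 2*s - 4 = 6*s^2 - 12*s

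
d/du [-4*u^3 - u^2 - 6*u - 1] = -12*u^2 - 2*u - 6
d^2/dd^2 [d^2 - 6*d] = 2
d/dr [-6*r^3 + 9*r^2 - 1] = 18*r*(1 - r)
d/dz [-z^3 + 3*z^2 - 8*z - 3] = -3*z^2 + 6*z - 8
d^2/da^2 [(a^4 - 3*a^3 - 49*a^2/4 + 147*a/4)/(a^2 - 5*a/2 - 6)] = 2*(8*a^6 - 60*a^5 + 6*a^4 + 715*a^3 - 1116*a^2 + 2700*a - 7938)/(8*a^6 - 60*a^5 + 6*a^4 + 595*a^3 - 36*a^2 - 2160*a - 1728)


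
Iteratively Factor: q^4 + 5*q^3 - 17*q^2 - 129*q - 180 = (q + 4)*(q^3 + q^2 - 21*q - 45) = (q - 5)*(q + 4)*(q^2 + 6*q + 9) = (q - 5)*(q + 3)*(q + 4)*(q + 3)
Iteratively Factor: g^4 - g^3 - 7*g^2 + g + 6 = (g - 3)*(g^3 + 2*g^2 - g - 2) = (g - 3)*(g + 1)*(g^2 + g - 2) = (g - 3)*(g - 1)*(g + 1)*(g + 2)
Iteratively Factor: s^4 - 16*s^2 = (s - 4)*(s^3 + 4*s^2) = s*(s - 4)*(s^2 + 4*s) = s*(s - 4)*(s + 4)*(s)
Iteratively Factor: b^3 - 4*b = (b)*(b^2 - 4) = b*(b + 2)*(b - 2)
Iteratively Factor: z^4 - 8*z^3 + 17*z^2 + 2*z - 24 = (z - 2)*(z^3 - 6*z^2 + 5*z + 12) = (z - 3)*(z - 2)*(z^2 - 3*z - 4) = (z - 3)*(z - 2)*(z + 1)*(z - 4)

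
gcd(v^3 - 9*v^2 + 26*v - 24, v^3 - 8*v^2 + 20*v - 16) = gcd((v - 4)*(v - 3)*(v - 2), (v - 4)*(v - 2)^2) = v^2 - 6*v + 8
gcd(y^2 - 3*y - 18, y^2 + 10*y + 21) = y + 3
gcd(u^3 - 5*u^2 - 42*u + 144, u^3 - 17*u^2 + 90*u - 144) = u^2 - 11*u + 24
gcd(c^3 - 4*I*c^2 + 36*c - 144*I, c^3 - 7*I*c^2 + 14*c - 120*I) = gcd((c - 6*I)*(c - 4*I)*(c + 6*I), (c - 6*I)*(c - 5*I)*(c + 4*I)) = c - 6*I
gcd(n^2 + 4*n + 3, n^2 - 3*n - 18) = n + 3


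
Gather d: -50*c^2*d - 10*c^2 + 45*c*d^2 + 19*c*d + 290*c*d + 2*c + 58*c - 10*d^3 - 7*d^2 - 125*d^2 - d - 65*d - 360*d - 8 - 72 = -10*c^2 + 60*c - 10*d^3 + d^2*(45*c - 132) + d*(-50*c^2 + 309*c - 426) - 80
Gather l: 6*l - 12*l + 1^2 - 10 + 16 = 7 - 6*l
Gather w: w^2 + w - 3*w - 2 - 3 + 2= w^2 - 2*w - 3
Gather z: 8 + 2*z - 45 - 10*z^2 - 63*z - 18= -10*z^2 - 61*z - 55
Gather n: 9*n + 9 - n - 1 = 8*n + 8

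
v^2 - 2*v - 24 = (v - 6)*(v + 4)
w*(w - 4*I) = w^2 - 4*I*w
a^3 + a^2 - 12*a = a*(a - 3)*(a + 4)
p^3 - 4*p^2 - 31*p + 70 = (p - 7)*(p - 2)*(p + 5)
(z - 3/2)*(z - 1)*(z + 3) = z^3 + z^2/2 - 6*z + 9/2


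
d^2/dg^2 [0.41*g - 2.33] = 0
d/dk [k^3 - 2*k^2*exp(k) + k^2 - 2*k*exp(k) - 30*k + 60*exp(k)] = -2*k^2*exp(k) + 3*k^2 - 6*k*exp(k) + 2*k + 58*exp(k) - 30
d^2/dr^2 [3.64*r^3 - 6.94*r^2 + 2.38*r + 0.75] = 21.84*r - 13.88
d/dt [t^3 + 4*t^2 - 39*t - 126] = 3*t^2 + 8*t - 39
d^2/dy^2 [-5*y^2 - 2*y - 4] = -10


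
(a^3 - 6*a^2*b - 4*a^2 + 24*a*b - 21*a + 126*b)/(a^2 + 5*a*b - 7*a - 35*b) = (a^2 - 6*a*b + 3*a - 18*b)/(a + 5*b)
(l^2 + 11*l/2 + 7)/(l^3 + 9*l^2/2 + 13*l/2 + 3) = (2*l + 7)/(2*l^2 + 5*l + 3)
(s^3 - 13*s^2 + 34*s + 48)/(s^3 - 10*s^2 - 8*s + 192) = (s + 1)/(s + 4)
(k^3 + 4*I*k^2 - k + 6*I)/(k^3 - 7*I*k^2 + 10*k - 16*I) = (k + 3*I)/(k - 8*I)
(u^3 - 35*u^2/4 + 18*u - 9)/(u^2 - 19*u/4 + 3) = (u^2 - 8*u + 12)/(u - 4)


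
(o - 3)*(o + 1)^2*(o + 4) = o^4 + 3*o^3 - 9*o^2 - 23*o - 12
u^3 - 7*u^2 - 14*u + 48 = (u - 8)*(u - 2)*(u + 3)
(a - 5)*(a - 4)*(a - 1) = a^3 - 10*a^2 + 29*a - 20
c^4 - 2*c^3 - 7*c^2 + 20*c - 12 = (c - 2)^2*(c - 1)*(c + 3)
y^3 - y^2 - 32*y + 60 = (y - 5)*(y - 2)*(y + 6)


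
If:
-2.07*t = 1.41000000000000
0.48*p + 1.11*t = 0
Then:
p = 1.58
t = -0.68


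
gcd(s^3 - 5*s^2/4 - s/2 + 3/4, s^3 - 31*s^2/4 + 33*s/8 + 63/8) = s + 3/4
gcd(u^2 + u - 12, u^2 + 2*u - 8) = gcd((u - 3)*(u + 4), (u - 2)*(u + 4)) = u + 4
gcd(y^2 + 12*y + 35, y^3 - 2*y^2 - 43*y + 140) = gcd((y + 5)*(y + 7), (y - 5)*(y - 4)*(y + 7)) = y + 7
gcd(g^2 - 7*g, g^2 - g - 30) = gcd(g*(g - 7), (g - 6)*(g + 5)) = 1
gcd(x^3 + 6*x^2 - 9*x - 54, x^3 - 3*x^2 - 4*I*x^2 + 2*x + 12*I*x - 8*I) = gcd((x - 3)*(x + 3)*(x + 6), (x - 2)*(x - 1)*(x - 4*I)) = 1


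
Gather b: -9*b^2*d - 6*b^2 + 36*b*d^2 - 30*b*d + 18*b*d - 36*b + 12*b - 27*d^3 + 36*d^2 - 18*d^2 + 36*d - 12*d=b^2*(-9*d - 6) + b*(36*d^2 - 12*d - 24) - 27*d^3 + 18*d^2 + 24*d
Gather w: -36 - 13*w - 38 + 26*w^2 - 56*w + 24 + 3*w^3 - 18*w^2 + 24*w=3*w^3 + 8*w^2 - 45*w - 50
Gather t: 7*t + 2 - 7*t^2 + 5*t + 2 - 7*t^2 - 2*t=-14*t^2 + 10*t + 4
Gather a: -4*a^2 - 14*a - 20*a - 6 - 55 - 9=-4*a^2 - 34*a - 70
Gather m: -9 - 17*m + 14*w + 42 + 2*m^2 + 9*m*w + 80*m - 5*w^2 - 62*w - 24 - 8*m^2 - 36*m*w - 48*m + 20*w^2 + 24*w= -6*m^2 + m*(15 - 27*w) + 15*w^2 - 24*w + 9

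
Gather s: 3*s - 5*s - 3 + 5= 2 - 2*s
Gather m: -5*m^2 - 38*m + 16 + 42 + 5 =-5*m^2 - 38*m + 63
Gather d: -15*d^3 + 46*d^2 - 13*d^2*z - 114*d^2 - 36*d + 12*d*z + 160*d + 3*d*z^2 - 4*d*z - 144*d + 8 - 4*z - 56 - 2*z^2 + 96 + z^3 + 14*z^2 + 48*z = -15*d^3 + d^2*(-13*z - 68) + d*(3*z^2 + 8*z - 20) + z^3 + 12*z^2 + 44*z + 48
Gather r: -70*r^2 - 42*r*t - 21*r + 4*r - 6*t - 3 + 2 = -70*r^2 + r*(-42*t - 17) - 6*t - 1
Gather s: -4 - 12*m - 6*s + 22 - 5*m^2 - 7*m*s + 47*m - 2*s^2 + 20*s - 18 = -5*m^2 + 35*m - 2*s^2 + s*(14 - 7*m)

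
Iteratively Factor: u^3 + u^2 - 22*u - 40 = (u + 4)*(u^2 - 3*u - 10) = (u - 5)*(u + 4)*(u + 2)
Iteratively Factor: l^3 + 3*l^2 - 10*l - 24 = (l + 4)*(l^2 - l - 6) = (l - 3)*(l + 4)*(l + 2)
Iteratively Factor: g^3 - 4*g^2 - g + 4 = (g + 1)*(g^2 - 5*g + 4) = (g - 1)*(g + 1)*(g - 4)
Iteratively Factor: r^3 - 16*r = (r + 4)*(r^2 - 4*r) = r*(r + 4)*(r - 4)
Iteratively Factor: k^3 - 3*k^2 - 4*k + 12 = (k + 2)*(k^2 - 5*k + 6) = (k - 2)*(k + 2)*(k - 3)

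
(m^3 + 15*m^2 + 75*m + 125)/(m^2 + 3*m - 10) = (m^2 + 10*m + 25)/(m - 2)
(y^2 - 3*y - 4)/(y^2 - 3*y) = (y^2 - 3*y - 4)/(y*(y - 3))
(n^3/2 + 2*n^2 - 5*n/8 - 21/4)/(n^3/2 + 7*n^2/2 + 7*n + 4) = (n^2 + 2*n - 21/4)/(n^2 + 5*n + 4)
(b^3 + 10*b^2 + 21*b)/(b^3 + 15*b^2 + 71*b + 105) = b/(b + 5)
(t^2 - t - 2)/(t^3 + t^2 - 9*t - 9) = (t - 2)/(t^2 - 9)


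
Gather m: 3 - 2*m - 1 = 2 - 2*m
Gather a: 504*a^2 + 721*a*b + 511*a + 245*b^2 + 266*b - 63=504*a^2 + a*(721*b + 511) + 245*b^2 + 266*b - 63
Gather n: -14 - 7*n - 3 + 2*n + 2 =-5*n - 15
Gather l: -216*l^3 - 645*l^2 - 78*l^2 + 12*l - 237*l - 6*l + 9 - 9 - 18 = -216*l^3 - 723*l^2 - 231*l - 18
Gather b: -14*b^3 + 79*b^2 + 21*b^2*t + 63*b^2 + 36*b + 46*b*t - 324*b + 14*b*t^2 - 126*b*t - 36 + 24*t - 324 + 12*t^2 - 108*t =-14*b^3 + b^2*(21*t + 142) + b*(14*t^2 - 80*t - 288) + 12*t^2 - 84*t - 360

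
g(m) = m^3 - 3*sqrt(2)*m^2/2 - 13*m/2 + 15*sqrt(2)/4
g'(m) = 3*m^2 - 3*sqrt(2)*m - 13/2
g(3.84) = 5.69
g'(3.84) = 21.45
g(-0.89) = 8.70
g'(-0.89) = -0.35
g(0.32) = 3.04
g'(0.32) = -7.55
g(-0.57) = 8.13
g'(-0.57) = -3.11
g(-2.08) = 0.65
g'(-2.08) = 15.30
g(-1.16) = 8.43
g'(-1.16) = 2.46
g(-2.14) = -0.30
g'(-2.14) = 16.32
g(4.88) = 39.28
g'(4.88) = 44.24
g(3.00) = -6.29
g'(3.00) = 7.77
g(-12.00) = -1950.17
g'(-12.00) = 476.41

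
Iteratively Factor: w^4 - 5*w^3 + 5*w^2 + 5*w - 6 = (w - 1)*(w^3 - 4*w^2 + w + 6) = (w - 1)*(w + 1)*(w^2 - 5*w + 6) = (w - 3)*(w - 1)*(w + 1)*(w - 2)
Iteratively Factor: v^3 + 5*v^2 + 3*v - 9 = (v - 1)*(v^2 + 6*v + 9) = (v - 1)*(v + 3)*(v + 3)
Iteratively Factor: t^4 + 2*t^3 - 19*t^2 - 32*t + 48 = (t - 1)*(t^3 + 3*t^2 - 16*t - 48) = (t - 4)*(t - 1)*(t^2 + 7*t + 12) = (t - 4)*(t - 1)*(t + 4)*(t + 3)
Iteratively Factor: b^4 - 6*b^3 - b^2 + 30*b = (b)*(b^3 - 6*b^2 - b + 30) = b*(b - 5)*(b^2 - b - 6) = b*(b - 5)*(b - 3)*(b + 2)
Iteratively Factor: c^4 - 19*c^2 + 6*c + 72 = (c + 4)*(c^3 - 4*c^2 - 3*c + 18) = (c + 2)*(c + 4)*(c^2 - 6*c + 9) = (c - 3)*(c + 2)*(c + 4)*(c - 3)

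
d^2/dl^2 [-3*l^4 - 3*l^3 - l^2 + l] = -36*l^2 - 18*l - 2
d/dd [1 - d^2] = -2*d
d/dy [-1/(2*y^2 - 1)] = 4*y/(2*y^2 - 1)^2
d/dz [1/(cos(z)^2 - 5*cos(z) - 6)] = (2*cos(z) - 5)*sin(z)/(sin(z)^2 + 5*cos(z) + 5)^2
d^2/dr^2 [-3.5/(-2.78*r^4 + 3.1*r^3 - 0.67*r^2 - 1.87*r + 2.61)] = ((-116.76*r^2 + 65.1*r - 4.69)*(2.78*r^4 - 3.1*r^3 + 0.67*r^2 + 1.87*r - 2.61) + 3.5*(11.12*r^3 - 9.3*r^2 + 1.34*r + 1.87)*(22.24*r^3 - 18.6*r^2 + 2.68*r + 3.74))/(2.78*r^4 - 3.1*r^3 + 0.67*r^2 + 1.87*r - 2.61)^3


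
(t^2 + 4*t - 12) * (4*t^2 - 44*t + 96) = 4*t^4 - 28*t^3 - 128*t^2 + 912*t - 1152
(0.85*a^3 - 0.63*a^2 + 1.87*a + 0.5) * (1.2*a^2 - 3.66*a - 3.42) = 1.02*a^5 - 3.867*a^4 + 1.6428*a^3 - 4.0896*a^2 - 8.2254*a - 1.71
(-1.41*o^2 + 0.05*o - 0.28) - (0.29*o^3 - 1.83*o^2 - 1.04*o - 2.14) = -0.29*o^3 + 0.42*o^2 + 1.09*o + 1.86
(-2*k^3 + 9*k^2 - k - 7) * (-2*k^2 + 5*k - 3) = 4*k^5 - 28*k^4 + 53*k^3 - 18*k^2 - 32*k + 21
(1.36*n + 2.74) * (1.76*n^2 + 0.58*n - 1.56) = 2.3936*n^3 + 5.6112*n^2 - 0.5324*n - 4.2744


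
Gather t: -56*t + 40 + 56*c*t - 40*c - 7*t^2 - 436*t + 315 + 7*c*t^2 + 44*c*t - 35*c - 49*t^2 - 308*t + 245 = -75*c + t^2*(7*c - 56) + t*(100*c - 800) + 600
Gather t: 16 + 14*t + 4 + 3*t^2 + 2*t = 3*t^2 + 16*t + 20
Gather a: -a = -a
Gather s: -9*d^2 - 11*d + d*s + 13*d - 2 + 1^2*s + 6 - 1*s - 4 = -9*d^2 + d*s + 2*d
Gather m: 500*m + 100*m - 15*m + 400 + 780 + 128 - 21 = 585*m + 1287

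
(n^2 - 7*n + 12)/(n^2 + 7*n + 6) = (n^2 - 7*n + 12)/(n^2 + 7*n + 6)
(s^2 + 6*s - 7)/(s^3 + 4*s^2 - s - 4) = (s + 7)/(s^2 + 5*s + 4)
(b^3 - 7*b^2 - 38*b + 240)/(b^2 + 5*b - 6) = (b^2 - 13*b + 40)/(b - 1)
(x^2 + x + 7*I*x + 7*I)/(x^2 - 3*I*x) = (x^2 + x + 7*I*x + 7*I)/(x*(x - 3*I))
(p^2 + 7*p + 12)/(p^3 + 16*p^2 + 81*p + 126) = (p + 4)/(p^2 + 13*p + 42)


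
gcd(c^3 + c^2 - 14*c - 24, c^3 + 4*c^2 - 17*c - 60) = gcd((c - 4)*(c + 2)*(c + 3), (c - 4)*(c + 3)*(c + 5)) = c^2 - c - 12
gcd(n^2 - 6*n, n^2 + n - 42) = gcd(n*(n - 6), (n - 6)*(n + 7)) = n - 6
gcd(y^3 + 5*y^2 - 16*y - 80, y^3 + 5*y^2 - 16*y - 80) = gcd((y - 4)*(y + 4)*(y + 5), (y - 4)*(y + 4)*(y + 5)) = y^3 + 5*y^2 - 16*y - 80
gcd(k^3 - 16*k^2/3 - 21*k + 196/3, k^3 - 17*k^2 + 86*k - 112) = k - 7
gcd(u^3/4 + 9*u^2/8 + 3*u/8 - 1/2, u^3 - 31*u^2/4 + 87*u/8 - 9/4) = 1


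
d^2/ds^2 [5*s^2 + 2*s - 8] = 10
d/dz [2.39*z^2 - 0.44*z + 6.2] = 4.78*z - 0.44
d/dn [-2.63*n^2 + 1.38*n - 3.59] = 1.38 - 5.26*n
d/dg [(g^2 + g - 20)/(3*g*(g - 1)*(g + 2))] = (-g^4 - 2*g^3 + 57*g^2 + 40*g - 40)/(3*g^2*(g^4 + 2*g^3 - 3*g^2 - 4*g + 4))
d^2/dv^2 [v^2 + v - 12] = 2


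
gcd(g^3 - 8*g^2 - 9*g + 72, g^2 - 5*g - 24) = g^2 - 5*g - 24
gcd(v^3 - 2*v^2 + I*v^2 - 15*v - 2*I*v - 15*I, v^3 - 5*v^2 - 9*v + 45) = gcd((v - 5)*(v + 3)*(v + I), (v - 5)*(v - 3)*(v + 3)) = v^2 - 2*v - 15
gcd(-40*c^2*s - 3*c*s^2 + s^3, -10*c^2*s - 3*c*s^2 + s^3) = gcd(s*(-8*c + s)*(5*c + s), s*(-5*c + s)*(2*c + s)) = s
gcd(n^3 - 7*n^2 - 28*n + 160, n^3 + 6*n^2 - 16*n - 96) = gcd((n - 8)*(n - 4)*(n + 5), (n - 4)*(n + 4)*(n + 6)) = n - 4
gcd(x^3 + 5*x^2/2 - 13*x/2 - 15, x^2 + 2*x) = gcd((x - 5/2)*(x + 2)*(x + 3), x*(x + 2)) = x + 2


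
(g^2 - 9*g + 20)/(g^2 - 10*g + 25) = (g - 4)/(g - 5)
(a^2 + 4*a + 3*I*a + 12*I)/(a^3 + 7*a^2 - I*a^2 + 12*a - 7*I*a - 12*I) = (a + 3*I)/(a^2 + a*(3 - I) - 3*I)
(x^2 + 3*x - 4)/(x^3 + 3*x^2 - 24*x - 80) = (x - 1)/(x^2 - x - 20)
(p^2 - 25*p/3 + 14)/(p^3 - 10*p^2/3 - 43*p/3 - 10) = (3*p - 7)/(3*p^2 + 8*p + 5)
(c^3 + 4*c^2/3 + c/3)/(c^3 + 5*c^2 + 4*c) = (c + 1/3)/(c + 4)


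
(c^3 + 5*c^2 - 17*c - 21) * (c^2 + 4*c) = c^5 + 9*c^4 + 3*c^3 - 89*c^2 - 84*c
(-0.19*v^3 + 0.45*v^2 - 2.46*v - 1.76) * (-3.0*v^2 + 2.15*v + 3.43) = 0.57*v^5 - 1.7585*v^4 + 7.6958*v^3 + 1.5345*v^2 - 12.2218*v - 6.0368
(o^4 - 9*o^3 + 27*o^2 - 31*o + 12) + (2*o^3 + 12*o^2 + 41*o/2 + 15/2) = o^4 - 7*o^3 + 39*o^2 - 21*o/2 + 39/2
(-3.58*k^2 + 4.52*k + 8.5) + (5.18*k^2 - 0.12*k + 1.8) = 1.6*k^2 + 4.4*k + 10.3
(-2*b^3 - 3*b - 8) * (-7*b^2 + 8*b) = 14*b^5 - 16*b^4 + 21*b^3 + 32*b^2 - 64*b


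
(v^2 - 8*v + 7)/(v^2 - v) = (v - 7)/v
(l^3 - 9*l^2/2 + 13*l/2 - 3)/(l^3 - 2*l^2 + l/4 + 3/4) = 2*(l - 2)/(2*l + 1)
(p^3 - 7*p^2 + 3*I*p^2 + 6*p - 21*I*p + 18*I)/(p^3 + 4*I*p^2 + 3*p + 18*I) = (p^2 - 7*p + 6)/(p^2 + I*p + 6)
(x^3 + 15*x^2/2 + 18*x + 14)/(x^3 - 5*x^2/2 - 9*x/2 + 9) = (2*x^2 + 11*x + 14)/(2*x^2 - 9*x + 9)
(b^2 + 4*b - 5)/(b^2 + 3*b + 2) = (b^2 + 4*b - 5)/(b^2 + 3*b + 2)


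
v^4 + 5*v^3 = v^3*(v + 5)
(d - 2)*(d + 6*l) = d^2 + 6*d*l - 2*d - 12*l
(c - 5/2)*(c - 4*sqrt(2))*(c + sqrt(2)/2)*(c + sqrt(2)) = c^4 - 5*sqrt(2)*c^3/2 - 5*c^3/2 - 11*c^2 + 25*sqrt(2)*c^2/4 - 4*sqrt(2)*c + 55*c/2 + 10*sqrt(2)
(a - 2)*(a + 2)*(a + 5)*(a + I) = a^4 + 5*a^3 + I*a^3 - 4*a^2 + 5*I*a^2 - 20*a - 4*I*a - 20*I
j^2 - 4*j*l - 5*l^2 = (j - 5*l)*(j + l)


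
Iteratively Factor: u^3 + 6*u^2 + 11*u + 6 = (u + 3)*(u^2 + 3*u + 2) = (u + 2)*(u + 3)*(u + 1)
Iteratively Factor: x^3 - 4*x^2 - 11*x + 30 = (x - 5)*(x^2 + x - 6) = (x - 5)*(x + 3)*(x - 2)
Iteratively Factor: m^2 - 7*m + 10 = (m - 5)*(m - 2)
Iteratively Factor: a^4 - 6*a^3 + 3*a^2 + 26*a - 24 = (a - 3)*(a^3 - 3*a^2 - 6*a + 8) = (a - 4)*(a - 3)*(a^2 + a - 2) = (a - 4)*(a - 3)*(a - 1)*(a + 2)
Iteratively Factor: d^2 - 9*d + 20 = (d - 5)*(d - 4)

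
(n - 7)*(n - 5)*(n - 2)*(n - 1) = n^4 - 15*n^3 + 73*n^2 - 129*n + 70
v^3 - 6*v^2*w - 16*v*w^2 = v*(v - 8*w)*(v + 2*w)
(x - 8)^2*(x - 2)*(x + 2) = x^4 - 16*x^3 + 60*x^2 + 64*x - 256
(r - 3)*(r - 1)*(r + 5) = r^3 + r^2 - 17*r + 15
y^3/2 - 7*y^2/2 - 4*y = y*(y/2 + 1/2)*(y - 8)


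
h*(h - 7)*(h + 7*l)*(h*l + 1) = h^4*l + 7*h^3*l^2 - 7*h^3*l + h^3 - 49*h^2*l^2 + 7*h^2*l - 7*h^2 - 49*h*l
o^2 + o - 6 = (o - 2)*(o + 3)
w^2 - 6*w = w*(w - 6)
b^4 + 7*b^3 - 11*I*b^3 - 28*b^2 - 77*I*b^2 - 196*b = b*(b + 7)*(b - 7*I)*(b - 4*I)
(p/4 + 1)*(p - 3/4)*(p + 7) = p^3/4 + 41*p^2/16 + 79*p/16 - 21/4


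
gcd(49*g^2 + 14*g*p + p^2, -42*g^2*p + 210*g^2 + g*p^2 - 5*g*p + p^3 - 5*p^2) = 7*g + p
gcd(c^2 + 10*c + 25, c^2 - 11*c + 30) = 1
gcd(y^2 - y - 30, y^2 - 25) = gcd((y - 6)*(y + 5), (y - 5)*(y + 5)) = y + 5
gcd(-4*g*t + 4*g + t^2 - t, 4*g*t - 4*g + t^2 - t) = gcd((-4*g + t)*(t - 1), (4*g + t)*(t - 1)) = t - 1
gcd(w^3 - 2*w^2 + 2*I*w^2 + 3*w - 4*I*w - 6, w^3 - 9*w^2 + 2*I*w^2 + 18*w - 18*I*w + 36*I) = 1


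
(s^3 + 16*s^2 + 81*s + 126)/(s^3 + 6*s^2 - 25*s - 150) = (s^2 + 10*s + 21)/(s^2 - 25)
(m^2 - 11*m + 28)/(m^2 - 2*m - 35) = (m - 4)/(m + 5)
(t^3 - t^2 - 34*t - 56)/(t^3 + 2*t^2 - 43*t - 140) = (t + 2)/(t + 5)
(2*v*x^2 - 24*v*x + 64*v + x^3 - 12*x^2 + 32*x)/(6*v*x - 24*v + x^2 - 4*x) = (2*v*x - 16*v + x^2 - 8*x)/(6*v + x)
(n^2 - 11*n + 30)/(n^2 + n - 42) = (n - 5)/(n + 7)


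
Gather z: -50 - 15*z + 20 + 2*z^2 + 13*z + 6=2*z^2 - 2*z - 24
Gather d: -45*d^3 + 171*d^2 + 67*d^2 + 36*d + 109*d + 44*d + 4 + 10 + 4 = -45*d^3 + 238*d^2 + 189*d + 18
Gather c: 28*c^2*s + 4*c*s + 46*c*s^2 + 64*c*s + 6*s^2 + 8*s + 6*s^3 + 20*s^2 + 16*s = 28*c^2*s + c*(46*s^2 + 68*s) + 6*s^3 + 26*s^2 + 24*s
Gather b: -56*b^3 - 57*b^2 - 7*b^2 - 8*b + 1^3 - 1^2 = -56*b^3 - 64*b^2 - 8*b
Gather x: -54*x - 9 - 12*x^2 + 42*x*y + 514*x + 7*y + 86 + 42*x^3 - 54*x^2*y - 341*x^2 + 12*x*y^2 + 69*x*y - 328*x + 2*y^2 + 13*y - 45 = 42*x^3 + x^2*(-54*y - 353) + x*(12*y^2 + 111*y + 132) + 2*y^2 + 20*y + 32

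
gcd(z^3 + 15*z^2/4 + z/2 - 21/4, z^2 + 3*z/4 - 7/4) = z^2 + 3*z/4 - 7/4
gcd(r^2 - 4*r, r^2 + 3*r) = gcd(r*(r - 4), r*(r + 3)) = r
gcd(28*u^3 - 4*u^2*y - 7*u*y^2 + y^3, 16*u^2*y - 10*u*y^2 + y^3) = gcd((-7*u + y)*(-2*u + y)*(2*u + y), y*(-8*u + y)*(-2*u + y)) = -2*u + y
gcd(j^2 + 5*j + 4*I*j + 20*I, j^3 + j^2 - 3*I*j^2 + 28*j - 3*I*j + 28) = j + 4*I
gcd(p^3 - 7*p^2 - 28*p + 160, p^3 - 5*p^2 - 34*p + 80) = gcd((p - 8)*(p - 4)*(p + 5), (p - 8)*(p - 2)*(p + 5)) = p^2 - 3*p - 40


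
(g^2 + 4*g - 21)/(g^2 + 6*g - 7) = (g - 3)/(g - 1)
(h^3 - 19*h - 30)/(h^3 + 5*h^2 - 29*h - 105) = (h + 2)/(h + 7)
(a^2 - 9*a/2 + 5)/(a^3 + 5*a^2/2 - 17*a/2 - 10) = (a - 2)/(a^2 + 5*a + 4)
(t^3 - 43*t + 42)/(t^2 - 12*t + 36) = (t^2 + 6*t - 7)/(t - 6)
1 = 1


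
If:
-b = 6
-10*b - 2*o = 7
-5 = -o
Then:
No Solution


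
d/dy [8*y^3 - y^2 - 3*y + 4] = 24*y^2 - 2*y - 3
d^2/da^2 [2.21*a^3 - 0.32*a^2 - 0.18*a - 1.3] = 13.26*a - 0.64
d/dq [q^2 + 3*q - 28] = 2*q + 3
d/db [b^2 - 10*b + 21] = 2*b - 10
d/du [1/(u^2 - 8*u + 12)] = 2*(4 - u)/(u^2 - 8*u + 12)^2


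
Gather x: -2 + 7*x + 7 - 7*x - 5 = 0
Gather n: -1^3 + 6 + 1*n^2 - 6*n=n^2 - 6*n + 5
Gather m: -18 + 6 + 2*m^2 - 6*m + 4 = 2*m^2 - 6*m - 8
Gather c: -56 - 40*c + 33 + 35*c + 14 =-5*c - 9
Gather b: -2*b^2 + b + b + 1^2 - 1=-2*b^2 + 2*b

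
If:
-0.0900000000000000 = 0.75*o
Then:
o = -0.12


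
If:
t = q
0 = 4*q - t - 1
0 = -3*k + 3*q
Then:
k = 1/3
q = 1/3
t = 1/3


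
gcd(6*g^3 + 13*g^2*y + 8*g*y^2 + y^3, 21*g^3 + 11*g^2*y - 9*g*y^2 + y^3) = g + y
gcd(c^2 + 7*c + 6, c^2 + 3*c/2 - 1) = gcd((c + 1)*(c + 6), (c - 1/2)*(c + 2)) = 1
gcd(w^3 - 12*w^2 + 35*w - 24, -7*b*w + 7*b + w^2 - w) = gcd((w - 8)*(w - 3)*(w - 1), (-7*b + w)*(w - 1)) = w - 1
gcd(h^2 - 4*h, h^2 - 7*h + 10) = 1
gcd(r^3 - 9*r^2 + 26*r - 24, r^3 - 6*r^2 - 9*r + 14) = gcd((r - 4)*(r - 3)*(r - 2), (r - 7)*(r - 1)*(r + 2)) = 1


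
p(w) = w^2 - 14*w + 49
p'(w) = 2*w - 14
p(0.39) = 43.69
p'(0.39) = -13.22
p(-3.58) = 111.94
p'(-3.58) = -21.16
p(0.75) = 39.06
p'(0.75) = -12.50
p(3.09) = 15.29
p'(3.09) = -7.82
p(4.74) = 5.11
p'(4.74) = -4.52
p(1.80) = 27.04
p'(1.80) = -10.40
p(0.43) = 43.16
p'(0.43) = -13.14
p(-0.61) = 57.91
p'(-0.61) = -15.22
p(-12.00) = 361.00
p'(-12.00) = -38.00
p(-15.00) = 484.00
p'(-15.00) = -44.00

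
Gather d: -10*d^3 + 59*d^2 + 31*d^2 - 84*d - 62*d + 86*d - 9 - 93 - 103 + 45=-10*d^3 + 90*d^2 - 60*d - 160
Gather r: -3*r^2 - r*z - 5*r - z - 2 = -3*r^2 + r*(-z - 5) - z - 2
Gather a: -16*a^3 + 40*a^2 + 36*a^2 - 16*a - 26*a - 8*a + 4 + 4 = -16*a^3 + 76*a^2 - 50*a + 8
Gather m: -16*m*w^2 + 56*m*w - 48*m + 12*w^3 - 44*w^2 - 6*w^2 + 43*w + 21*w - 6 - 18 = m*(-16*w^2 + 56*w - 48) + 12*w^3 - 50*w^2 + 64*w - 24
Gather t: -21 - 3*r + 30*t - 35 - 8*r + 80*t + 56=-11*r + 110*t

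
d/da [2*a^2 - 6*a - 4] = 4*a - 6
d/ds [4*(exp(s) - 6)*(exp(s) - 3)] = (8*exp(s) - 36)*exp(s)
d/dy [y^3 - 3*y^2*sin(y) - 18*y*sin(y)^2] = -3*y^2*cos(y) + 3*y^2 - 6*y*sin(y) - 18*y*sin(2*y) - 18*sin(y)^2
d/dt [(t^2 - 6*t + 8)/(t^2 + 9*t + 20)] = 3*(5*t^2 + 8*t - 64)/(t^4 + 18*t^3 + 121*t^2 + 360*t + 400)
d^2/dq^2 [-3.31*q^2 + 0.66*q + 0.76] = -6.62000000000000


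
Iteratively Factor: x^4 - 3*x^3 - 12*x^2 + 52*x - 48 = (x - 3)*(x^3 - 12*x + 16) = (x - 3)*(x - 2)*(x^2 + 2*x - 8) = (x - 3)*(x - 2)*(x + 4)*(x - 2)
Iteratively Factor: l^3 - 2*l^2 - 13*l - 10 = (l + 1)*(l^2 - 3*l - 10) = (l - 5)*(l + 1)*(l + 2)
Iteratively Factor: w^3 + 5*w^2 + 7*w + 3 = (w + 3)*(w^2 + 2*w + 1) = (w + 1)*(w + 3)*(w + 1)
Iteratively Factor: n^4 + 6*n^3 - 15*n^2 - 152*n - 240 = (n - 5)*(n^3 + 11*n^2 + 40*n + 48) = (n - 5)*(n + 4)*(n^2 + 7*n + 12) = (n - 5)*(n + 4)^2*(n + 3)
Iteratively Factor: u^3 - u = (u + 1)*(u^2 - u) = u*(u + 1)*(u - 1)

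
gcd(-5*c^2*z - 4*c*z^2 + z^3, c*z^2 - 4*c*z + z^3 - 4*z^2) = c*z + z^2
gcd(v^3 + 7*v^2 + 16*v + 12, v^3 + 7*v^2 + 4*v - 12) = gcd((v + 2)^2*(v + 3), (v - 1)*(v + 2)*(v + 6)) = v + 2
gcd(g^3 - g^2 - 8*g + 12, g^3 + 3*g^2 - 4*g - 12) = g^2 + g - 6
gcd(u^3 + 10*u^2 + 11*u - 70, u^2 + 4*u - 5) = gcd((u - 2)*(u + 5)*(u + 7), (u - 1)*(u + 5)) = u + 5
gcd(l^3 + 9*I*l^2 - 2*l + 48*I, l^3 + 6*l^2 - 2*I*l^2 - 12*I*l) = l - 2*I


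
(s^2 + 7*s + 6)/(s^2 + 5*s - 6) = (s + 1)/(s - 1)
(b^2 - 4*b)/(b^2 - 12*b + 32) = b/(b - 8)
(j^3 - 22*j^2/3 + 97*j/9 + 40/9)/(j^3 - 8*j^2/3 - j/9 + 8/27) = 3*(j - 5)/(3*j - 1)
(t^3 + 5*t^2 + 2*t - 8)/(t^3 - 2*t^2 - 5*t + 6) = (t + 4)/(t - 3)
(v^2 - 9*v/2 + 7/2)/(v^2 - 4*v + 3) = (v - 7/2)/(v - 3)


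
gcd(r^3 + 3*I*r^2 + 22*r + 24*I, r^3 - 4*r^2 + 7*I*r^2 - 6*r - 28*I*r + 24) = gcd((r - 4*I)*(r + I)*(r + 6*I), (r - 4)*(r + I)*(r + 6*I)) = r^2 + 7*I*r - 6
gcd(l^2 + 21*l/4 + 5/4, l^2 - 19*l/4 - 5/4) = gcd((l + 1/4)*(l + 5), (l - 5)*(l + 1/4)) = l + 1/4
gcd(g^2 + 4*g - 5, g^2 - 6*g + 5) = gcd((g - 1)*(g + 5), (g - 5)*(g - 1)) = g - 1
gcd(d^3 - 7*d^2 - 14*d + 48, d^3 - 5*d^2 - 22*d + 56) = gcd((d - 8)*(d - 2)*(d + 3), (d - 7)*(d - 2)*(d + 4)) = d - 2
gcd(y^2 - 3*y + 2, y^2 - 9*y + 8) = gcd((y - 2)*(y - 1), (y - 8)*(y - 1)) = y - 1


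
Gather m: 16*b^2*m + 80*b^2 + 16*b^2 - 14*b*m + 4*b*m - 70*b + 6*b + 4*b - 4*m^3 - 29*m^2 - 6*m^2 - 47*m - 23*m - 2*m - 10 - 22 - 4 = 96*b^2 - 60*b - 4*m^3 - 35*m^2 + m*(16*b^2 - 10*b - 72) - 36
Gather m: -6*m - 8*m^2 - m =-8*m^2 - 7*m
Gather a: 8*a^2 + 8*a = 8*a^2 + 8*a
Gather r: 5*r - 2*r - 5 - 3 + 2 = 3*r - 6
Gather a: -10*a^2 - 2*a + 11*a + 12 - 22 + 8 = -10*a^2 + 9*a - 2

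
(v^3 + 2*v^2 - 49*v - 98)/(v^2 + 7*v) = v - 5 - 14/v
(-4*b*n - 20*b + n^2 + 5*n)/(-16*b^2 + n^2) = (n + 5)/(4*b + n)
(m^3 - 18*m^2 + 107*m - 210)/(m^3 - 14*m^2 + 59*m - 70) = (m - 6)/(m - 2)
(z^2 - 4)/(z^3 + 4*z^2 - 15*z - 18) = (z^2 - 4)/(z^3 + 4*z^2 - 15*z - 18)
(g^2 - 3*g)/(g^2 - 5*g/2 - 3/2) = 2*g/(2*g + 1)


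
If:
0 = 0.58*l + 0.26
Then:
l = -0.45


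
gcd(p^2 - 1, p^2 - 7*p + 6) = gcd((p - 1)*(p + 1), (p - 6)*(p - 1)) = p - 1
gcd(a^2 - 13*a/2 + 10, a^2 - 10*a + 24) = a - 4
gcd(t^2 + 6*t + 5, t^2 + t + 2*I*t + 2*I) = t + 1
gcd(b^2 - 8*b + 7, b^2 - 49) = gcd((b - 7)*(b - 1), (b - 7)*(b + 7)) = b - 7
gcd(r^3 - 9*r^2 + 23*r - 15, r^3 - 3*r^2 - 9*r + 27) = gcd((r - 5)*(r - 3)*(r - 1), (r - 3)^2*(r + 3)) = r - 3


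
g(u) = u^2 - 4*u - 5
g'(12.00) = 20.00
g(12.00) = 91.00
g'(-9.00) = -22.00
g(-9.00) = 112.00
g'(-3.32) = -10.64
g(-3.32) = 19.30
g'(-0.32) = -4.64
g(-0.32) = -3.62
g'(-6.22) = -16.44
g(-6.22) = 58.57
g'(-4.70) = -13.40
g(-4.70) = 35.89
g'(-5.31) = -14.62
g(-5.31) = 44.44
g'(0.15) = -3.70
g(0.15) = -5.58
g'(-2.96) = -9.92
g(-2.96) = 15.60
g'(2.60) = 1.20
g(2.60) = -8.64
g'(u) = 2*u - 4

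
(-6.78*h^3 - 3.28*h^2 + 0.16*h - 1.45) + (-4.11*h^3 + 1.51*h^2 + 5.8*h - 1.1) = -10.89*h^3 - 1.77*h^2 + 5.96*h - 2.55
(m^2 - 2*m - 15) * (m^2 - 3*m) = m^4 - 5*m^3 - 9*m^2 + 45*m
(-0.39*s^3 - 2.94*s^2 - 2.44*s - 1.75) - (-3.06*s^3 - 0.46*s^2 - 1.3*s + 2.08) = 2.67*s^3 - 2.48*s^2 - 1.14*s - 3.83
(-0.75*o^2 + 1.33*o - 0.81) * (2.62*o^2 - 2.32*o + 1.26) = -1.965*o^4 + 5.2246*o^3 - 6.1528*o^2 + 3.555*o - 1.0206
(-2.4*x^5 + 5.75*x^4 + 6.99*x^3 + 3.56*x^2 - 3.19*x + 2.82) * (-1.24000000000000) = 2.976*x^5 - 7.13*x^4 - 8.6676*x^3 - 4.4144*x^2 + 3.9556*x - 3.4968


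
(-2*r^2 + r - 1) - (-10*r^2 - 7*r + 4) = 8*r^2 + 8*r - 5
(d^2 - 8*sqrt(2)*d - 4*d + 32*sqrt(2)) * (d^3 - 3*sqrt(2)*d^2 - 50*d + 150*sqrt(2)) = d^5 - 11*sqrt(2)*d^4 - 4*d^4 - 2*d^3 + 44*sqrt(2)*d^3 + 8*d^2 + 550*sqrt(2)*d^2 - 2200*sqrt(2)*d - 2400*d + 9600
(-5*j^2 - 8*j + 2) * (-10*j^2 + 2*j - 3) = 50*j^4 + 70*j^3 - 21*j^2 + 28*j - 6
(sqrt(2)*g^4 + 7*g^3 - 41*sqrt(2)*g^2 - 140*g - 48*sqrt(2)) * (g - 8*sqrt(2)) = sqrt(2)*g^5 - 9*g^4 - 97*sqrt(2)*g^3 + 516*g^2 + 1072*sqrt(2)*g + 768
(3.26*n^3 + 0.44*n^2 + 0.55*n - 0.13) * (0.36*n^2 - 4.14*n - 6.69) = 1.1736*n^5 - 13.338*n^4 - 23.433*n^3 - 5.2674*n^2 - 3.1413*n + 0.8697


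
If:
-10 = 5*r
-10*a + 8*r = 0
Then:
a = -8/5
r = -2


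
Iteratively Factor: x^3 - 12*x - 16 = (x + 2)*(x^2 - 2*x - 8) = (x - 4)*(x + 2)*(x + 2)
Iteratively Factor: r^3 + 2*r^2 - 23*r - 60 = (r + 3)*(r^2 - r - 20) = (r - 5)*(r + 3)*(r + 4)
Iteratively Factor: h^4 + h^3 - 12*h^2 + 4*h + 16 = (h + 1)*(h^3 - 12*h + 16) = (h - 2)*(h + 1)*(h^2 + 2*h - 8) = (h - 2)^2*(h + 1)*(h + 4)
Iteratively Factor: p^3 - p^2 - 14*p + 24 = (p + 4)*(p^2 - 5*p + 6) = (p - 3)*(p + 4)*(p - 2)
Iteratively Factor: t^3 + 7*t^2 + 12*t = (t)*(t^2 + 7*t + 12) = t*(t + 4)*(t + 3)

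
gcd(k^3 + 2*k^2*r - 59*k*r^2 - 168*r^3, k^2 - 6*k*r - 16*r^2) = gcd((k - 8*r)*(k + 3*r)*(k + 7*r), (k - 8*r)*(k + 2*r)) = -k + 8*r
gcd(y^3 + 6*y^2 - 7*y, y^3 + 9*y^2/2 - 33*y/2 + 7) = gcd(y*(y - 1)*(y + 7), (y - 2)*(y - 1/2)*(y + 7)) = y + 7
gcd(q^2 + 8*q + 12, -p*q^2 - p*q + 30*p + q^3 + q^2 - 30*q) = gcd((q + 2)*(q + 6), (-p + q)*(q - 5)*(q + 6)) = q + 6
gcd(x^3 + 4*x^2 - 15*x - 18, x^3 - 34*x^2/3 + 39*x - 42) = x - 3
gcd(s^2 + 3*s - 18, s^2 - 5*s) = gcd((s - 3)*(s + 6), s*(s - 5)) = 1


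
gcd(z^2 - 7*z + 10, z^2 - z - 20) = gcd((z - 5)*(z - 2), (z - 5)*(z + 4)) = z - 5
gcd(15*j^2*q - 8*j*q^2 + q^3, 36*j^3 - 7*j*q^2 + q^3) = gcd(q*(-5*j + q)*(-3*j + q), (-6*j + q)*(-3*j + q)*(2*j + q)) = -3*j + q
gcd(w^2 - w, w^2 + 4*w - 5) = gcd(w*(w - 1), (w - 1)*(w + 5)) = w - 1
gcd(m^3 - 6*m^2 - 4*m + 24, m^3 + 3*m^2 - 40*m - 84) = m^2 - 4*m - 12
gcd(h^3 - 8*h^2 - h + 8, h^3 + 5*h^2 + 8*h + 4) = h + 1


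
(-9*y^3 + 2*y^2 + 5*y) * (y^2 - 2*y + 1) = -9*y^5 + 20*y^4 - 8*y^3 - 8*y^2 + 5*y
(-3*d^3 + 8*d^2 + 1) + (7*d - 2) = -3*d^3 + 8*d^2 + 7*d - 1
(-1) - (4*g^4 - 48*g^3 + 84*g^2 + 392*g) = -4*g^4 + 48*g^3 - 84*g^2 - 392*g - 1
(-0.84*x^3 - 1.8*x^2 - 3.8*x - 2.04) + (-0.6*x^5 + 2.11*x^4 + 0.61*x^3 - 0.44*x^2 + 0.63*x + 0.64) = -0.6*x^5 + 2.11*x^4 - 0.23*x^3 - 2.24*x^2 - 3.17*x - 1.4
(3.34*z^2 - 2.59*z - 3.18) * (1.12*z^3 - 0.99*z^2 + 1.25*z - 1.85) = 3.7408*z^5 - 6.2074*z^4 + 3.1775*z^3 - 6.2683*z^2 + 0.8165*z + 5.883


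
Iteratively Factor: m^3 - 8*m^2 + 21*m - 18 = (m - 3)*(m^2 - 5*m + 6) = (m - 3)*(m - 2)*(m - 3)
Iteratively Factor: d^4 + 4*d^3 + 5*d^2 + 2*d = (d)*(d^3 + 4*d^2 + 5*d + 2) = d*(d + 1)*(d^2 + 3*d + 2) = d*(d + 1)^2*(d + 2)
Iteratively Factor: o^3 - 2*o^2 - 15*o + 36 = (o - 3)*(o^2 + o - 12) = (o - 3)*(o + 4)*(o - 3)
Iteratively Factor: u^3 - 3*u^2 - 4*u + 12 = (u + 2)*(u^2 - 5*u + 6) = (u - 3)*(u + 2)*(u - 2)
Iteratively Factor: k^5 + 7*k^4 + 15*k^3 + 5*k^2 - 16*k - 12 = (k - 1)*(k^4 + 8*k^3 + 23*k^2 + 28*k + 12) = (k - 1)*(k + 2)*(k^3 + 6*k^2 + 11*k + 6) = (k - 1)*(k + 2)*(k + 3)*(k^2 + 3*k + 2) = (k - 1)*(k + 2)^2*(k + 3)*(k + 1)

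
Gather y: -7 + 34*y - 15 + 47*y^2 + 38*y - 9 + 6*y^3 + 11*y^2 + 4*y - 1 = 6*y^3 + 58*y^2 + 76*y - 32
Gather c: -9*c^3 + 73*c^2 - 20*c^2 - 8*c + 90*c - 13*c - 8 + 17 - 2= -9*c^3 + 53*c^2 + 69*c + 7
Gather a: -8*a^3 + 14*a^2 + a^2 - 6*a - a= -8*a^3 + 15*a^2 - 7*a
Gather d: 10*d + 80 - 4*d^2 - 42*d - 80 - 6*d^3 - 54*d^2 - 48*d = -6*d^3 - 58*d^2 - 80*d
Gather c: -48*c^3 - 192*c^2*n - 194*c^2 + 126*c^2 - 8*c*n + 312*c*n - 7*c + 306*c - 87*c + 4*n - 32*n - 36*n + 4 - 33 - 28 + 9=-48*c^3 + c^2*(-192*n - 68) + c*(304*n + 212) - 64*n - 48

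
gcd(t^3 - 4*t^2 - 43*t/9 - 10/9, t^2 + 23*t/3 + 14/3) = t + 2/3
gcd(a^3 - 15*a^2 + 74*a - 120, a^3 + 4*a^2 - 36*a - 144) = a - 6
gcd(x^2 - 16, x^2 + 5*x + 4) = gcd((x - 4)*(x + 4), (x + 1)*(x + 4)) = x + 4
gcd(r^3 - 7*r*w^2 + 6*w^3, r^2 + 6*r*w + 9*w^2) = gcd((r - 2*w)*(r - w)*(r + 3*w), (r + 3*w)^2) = r + 3*w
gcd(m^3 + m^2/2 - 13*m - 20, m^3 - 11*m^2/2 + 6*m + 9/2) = 1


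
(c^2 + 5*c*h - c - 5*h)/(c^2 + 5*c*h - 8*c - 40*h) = (c - 1)/(c - 8)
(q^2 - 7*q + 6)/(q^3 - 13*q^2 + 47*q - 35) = (q - 6)/(q^2 - 12*q + 35)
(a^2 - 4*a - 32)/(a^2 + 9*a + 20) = (a - 8)/(a + 5)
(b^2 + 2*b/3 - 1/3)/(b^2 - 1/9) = 3*(b + 1)/(3*b + 1)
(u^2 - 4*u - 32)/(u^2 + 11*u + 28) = (u - 8)/(u + 7)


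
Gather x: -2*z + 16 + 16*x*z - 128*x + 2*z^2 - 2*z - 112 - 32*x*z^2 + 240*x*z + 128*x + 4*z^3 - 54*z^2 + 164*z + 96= x*(-32*z^2 + 256*z) + 4*z^3 - 52*z^2 + 160*z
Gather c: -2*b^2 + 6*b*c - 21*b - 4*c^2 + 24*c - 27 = -2*b^2 - 21*b - 4*c^2 + c*(6*b + 24) - 27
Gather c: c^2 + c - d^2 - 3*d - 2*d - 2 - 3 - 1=c^2 + c - d^2 - 5*d - 6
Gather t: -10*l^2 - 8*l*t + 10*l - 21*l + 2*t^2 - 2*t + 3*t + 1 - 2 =-10*l^2 - 11*l + 2*t^2 + t*(1 - 8*l) - 1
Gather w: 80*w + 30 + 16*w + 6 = 96*w + 36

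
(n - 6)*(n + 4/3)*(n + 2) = n^3 - 8*n^2/3 - 52*n/3 - 16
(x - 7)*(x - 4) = x^2 - 11*x + 28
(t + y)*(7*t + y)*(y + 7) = 7*t^2*y + 49*t^2 + 8*t*y^2 + 56*t*y + y^3 + 7*y^2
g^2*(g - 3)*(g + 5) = g^4 + 2*g^3 - 15*g^2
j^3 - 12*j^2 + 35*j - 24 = (j - 8)*(j - 3)*(j - 1)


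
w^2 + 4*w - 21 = (w - 3)*(w + 7)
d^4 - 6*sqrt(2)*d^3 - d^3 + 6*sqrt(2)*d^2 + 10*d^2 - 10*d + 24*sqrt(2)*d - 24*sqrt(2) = (d - 1)*(d - 4*sqrt(2))*(d - 3*sqrt(2))*(d + sqrt(2))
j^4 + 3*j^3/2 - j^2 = j^2*(j - 1/2)*(j + 2)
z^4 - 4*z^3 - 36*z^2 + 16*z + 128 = (z - 8)*(z - 2)*(z + 2)*(z + 4)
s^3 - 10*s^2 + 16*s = s*(s - 8)*(s - 2)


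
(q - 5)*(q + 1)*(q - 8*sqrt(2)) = q^3 - 8*sqrt(2)*q^2 - 4*q^2 - 5*q + 32*sqrt(2)*q + 40*sqrt(2)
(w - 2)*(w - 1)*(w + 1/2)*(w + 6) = w^4 + 7*w^3/2 - 29*w^2/2 + 4*w + 6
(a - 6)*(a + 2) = a^2 - 4*a - 12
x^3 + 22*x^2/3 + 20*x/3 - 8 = (x - 2/3)*(x + 2)*(x + 6)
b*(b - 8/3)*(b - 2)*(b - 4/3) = b^4 - 6*b^3 + 104*b^2/9 - 64*b/9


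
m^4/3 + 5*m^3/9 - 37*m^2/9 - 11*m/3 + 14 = (m/3 + 1)*(m - 7/3)*(m - 2)*(m + 3)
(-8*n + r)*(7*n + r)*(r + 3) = -56*n^2*r - 168*n^2 - n*r^2 - 3*n*r + r^3 + 3*r^2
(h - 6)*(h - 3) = h^2 - 9*h + 18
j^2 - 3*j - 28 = (j - 7)*(j + 4)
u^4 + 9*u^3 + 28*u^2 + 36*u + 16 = (u + 1)*(u + 2)^2*(u + 4)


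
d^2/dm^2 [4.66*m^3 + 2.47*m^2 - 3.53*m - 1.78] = 27.96*m + 4.94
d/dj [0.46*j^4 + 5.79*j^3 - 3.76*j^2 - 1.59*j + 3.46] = 1.84*j^3 + 17.37*j^2 - 7.52*j - 1.59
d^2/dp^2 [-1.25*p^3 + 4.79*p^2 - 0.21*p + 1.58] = 9.58 - 7.5*p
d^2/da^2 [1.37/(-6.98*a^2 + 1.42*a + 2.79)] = (-133.493896*a^2 + 27.157784*a + 1.37*(13.96*a - 1.42)*(27.92*a - 2.84) + 53.359308)/(-6.98*a^2 + 1.42*a + 2.79)^3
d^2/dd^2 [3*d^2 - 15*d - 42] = 6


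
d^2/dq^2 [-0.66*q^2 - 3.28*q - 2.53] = -1.32000000000000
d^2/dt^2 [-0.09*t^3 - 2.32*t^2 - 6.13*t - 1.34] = -0.54*t - 4.64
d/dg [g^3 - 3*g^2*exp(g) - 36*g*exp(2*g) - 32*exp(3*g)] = -3*g^2*exp(g) + 3*g^2 - 72*g*exp(2*g) - 6*g*exp(g) - 96*exp(3*g) - 36*exp(2*g)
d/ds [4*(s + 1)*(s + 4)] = 8*s + 20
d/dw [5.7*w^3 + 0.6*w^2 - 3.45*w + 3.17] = 17.1*w^2 + 1.2*w - 3.45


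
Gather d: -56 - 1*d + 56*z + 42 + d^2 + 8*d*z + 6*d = d^2 + d*(8*z + 5) + 56*z - 14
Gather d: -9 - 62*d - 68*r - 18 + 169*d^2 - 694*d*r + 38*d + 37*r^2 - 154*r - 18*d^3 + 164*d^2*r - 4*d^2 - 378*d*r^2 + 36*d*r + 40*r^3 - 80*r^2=-18*d^3 + d^2*(164*r + 165) + d*(-378*r^2 - 658*r - 24) + 40*r^3 - 43*r^2 - 222*r - 27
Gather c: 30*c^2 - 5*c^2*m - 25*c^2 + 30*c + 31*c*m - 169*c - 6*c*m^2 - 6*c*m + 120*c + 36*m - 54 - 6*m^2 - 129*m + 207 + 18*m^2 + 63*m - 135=c^2*(5 - 5*m) + c*(-6*m^2 + 25*m - 19) + 12*m^2 - 30*m + 18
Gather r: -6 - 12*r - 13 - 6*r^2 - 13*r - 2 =-6*r^2 - 25*r - 21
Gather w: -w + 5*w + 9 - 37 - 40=4*w - 68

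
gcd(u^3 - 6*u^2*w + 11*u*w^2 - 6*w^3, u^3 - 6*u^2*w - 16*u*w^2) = 1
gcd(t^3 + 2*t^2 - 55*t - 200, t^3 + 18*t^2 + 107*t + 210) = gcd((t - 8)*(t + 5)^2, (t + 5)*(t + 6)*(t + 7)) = t + 5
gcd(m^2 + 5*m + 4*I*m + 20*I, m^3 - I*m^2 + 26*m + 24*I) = m + 4*I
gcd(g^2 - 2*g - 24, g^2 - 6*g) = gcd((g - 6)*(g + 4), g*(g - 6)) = g - 6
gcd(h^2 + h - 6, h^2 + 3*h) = h + 3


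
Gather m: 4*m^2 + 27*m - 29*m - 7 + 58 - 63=4*m^2 - 2*m - 12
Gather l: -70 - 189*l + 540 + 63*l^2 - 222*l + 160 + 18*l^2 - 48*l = 81*l^2 - 459*l + 630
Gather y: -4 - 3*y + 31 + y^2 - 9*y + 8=y^2 - 12*y + 35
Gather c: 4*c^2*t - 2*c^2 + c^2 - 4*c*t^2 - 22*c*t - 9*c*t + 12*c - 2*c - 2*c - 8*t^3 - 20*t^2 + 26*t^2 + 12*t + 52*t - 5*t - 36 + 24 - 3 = c^2*(4*t - 1) + c*(-4*t^2 - 31*t + 8) - 8*t^3 + 6*t^2 + 59*t - 15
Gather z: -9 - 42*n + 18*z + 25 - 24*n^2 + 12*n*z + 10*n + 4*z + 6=-24*n^2 - 32*n + z*(12*n + 22) + 22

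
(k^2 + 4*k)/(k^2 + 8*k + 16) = k/(k + 4)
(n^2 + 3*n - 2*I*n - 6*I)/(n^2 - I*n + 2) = (n + 3)/(n + I)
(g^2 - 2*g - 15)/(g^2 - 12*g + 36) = (g^2 - 2*g - 15)/(g^2 - 12*g + 36)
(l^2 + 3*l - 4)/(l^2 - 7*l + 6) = (l + 4)/(l - 6)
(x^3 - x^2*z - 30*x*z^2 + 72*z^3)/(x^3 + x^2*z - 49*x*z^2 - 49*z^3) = (x^3 - x^2*z - 30*x*z^2 + 72*z^3)/(x^3 + x^2*z - 49*x*z^2 - 49*z^3)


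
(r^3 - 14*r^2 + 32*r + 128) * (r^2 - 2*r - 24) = r^5 - 16*r^4 + 36*r^3 + 400*r^2 - 1024*r - 3072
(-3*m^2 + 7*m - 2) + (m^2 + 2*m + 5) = -2*m^2 + 9*m + 3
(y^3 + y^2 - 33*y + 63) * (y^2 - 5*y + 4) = y^5 - 4*y^4 - 34*y^3 + 232*y^2 - 447*y + 252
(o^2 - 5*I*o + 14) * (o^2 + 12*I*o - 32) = o^4 + 7*I*o^3 + 42*o^2 + 328*I*o - 448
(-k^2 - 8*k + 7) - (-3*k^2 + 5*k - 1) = 2*k^2 - 13*k + 8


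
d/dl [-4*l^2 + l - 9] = 1 - 8*l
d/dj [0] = 0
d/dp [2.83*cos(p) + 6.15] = -2.83*sin(p)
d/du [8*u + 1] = 8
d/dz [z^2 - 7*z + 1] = 2*z - 7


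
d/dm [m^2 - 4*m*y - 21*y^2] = 2*m - 4*y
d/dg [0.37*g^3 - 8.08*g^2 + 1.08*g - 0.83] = 1.11*g^2 - 16.16*g + 1.08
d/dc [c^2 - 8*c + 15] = 2*c - 8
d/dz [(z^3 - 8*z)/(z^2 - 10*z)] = (z^2 - 20*z + 8)/(z^2 - 20*z + 100)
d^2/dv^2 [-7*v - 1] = 0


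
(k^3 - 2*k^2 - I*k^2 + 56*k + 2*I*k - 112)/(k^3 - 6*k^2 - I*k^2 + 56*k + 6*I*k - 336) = (k - 2)/(k - 6)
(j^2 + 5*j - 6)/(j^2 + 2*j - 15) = (j^2 + 5*j - 6)/(j^2 + 2*j - 15)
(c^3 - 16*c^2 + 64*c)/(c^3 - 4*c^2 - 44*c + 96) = c*(c - 8)/(c^2 + 4*c - 12)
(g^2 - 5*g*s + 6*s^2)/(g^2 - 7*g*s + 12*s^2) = (-g + 2*s)/(-g + 4*s)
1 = 1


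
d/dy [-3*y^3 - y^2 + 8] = y*(-9*y - 2)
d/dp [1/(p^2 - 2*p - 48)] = 2*(1 - p)/(-p^2 + 2*p + 48)^2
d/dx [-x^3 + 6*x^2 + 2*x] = -3*x^2 + 12*x + 2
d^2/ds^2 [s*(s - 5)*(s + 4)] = 6*s - 2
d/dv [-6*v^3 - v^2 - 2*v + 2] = -18*v^2 - 2*v - 2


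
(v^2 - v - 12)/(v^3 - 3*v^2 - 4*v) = (v + 3)/(v*(v + 1))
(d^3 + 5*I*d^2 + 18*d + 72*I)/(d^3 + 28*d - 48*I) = (d + 3*I)/(d - 2*I)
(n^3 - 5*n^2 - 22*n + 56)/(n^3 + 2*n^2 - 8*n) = (n - 7)/n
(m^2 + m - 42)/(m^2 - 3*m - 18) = (m + 7)/(m + 3)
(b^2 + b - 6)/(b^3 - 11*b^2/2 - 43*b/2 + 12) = 2*(b - 2)/(2*b^2 - 17*b + 8)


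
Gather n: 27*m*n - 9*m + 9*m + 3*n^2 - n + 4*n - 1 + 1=3*n^2 + n*(27*m + 3)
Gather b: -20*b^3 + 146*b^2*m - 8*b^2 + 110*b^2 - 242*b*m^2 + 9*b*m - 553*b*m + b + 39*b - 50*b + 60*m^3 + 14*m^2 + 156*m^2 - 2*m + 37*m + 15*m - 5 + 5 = -20*b^3 + b^2*(146*m + 102) + b*(-242*m^2 - 544*m - 10) + 60*m^3 + 170*m^2 + 50*m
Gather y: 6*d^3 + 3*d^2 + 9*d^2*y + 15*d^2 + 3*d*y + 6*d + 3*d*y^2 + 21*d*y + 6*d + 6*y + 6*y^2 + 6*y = 6*d^3 + 18*d^2 + 12*d + y^2*(3*d + 6) + y*(9*d^2 + 24*d + 12)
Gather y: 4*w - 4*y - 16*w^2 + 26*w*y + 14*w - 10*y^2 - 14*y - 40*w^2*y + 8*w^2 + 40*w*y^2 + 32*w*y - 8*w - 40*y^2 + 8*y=-8*w^2 + 10*w + y^2*(40*w - 50) + y*(-40*w^2 + 58*w - 10)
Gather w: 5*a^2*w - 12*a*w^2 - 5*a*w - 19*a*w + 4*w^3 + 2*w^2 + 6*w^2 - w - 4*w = 4*w^3 + w^2*(8 - 12*a) + w*(5*a^2 - 24*a - 5)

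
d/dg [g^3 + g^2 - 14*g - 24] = 3*g^2 + 2*g - 14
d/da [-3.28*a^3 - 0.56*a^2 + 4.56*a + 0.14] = -9.84*a^2 - 1.12*a + 4.56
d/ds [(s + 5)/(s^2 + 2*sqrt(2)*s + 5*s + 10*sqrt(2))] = -1/(s^2 + 4*sqrt(2)*s + 8)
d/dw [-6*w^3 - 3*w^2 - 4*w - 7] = -18*w^2 - 6*w - 4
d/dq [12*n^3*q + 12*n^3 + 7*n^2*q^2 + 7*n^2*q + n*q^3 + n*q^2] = n*(12*n^2 + 14*n*q + 7*n + 3*q^2 + 2*q)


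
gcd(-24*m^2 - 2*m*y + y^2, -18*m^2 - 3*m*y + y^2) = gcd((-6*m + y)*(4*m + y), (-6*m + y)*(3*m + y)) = -6*m + y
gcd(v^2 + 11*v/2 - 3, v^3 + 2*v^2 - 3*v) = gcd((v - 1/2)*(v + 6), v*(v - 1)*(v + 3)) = 1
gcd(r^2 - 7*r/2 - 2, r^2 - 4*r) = r - 4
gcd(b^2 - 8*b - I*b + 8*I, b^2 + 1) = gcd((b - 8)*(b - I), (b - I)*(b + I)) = b - I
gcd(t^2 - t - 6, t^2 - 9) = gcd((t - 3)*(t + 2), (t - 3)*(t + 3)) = t - 3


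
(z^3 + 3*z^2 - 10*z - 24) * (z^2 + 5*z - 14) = z^5 + 8*z^4 - 9*z^3 - 116*z^2 + 20*z + 336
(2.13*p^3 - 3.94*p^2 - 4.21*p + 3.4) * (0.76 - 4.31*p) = -9.1803*p^4 + 18.6002*p^3 + 15.1507*p^2 - 17.8536*p + 2.584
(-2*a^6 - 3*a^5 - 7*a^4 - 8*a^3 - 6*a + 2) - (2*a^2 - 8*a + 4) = -2*a^6 - 3*a^5 - 7*a^4 - 8*a^3 - 2*a^2 + 2*a - 2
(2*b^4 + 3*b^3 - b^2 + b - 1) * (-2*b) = -4*b^5 - 6*b^4 + 2*b^3 - 2*b^2 + 2*b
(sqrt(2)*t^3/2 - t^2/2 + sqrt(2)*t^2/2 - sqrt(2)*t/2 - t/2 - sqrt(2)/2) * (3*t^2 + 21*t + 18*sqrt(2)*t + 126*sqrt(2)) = 3*sqrt(2)*t^5/2 + 33*t^4/2 + 12*sqrt(2)*t^4 + 132*t^3 - 84*sqrt(2)*t^2 + 195*t^2/2 - 144*t - 147*sqrt(2)*t/2 - 126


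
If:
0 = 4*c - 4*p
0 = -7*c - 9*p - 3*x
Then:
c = -3*x/16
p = -3*x/16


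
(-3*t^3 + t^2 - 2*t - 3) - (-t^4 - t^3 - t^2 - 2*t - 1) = t^4 - 2*t^3 + 2*t^2 - 2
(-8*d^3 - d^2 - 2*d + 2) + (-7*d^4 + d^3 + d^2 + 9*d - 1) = -7*d^4 - 7*d^3 + 7*d + 1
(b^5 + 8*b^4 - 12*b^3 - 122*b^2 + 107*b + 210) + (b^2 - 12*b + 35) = b^5 + 8*b^4 - 12*b^3 - 121*b^2 + 95*b + 245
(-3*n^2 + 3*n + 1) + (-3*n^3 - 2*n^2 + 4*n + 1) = -3*n^3 - 5*n^2 + 7*n + 2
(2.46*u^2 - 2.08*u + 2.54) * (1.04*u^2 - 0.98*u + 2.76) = 2.5584*u^4 - 4.574*u^3 + 11.4696*u^2 - 8.23*u + 7.0104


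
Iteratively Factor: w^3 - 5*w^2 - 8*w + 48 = (w - 4)*(w^2 - w - 12) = (w - 4)*(w + 3)*(w - 4)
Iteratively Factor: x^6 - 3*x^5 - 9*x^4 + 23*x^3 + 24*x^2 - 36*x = (x + 2)*(x^5 - 5*x^4 + x^3 + 21*x^2 - 18*x) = (x - 1)*(x + 2)*(x^4 - 4*x^3 - 3*x^2 + 18*x) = x*(x - 1)*(x + 2)*(x^3 - 4*x^2 - 3*x + 18) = x*(x - 1)*(x + 2)^2*(x^2 - 6*x + 9) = x*(x - 3)*(x - 1)*(x + 2)^2*(x - 3)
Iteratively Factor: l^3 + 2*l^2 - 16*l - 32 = (l - 4)*(l^2 + 6*l + 8) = (l - 4)*(l + 4)*(l + 2)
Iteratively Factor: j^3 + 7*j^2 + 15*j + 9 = (j + 3)*(j^2 + 4*j + 3) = (j + 3)^2*(j + 1)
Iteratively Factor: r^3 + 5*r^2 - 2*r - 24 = (r + 3)*(r^2 + 2*r - 8) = (r + 3)*(r + 4)*(r - 2)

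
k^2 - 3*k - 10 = (k - 5)*(k + 2)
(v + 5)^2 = v^2 + 10*v + 25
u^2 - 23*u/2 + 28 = (u - 8)*(u - 7/2)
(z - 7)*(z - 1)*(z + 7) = z^3 - z^2 - 49*z + 49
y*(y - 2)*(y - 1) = y^3 - 3*y^2 + 2*y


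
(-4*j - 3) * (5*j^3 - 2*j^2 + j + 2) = -20*j^4 - 7*j^3 + 2*j^2 - 11*j - 6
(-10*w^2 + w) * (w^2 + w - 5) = -10*w^4 - 9*w^3 + 51*w^2 - 5*w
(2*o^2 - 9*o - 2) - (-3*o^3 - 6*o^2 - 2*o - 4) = 3*o^3 + 8*o^2 - 7*o + 2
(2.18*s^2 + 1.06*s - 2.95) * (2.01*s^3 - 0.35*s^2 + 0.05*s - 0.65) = 4.3818*s^5 + 1.3676*s^4 - 6.1915*s^3 - 0.3315*s^2 - 0.8365*s + 1.9175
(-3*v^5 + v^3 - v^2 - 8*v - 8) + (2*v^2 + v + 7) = -3*v^5 + v^3 + v^2 - 7*v - 1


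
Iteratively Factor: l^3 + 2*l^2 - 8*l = (l)*(l^2 + 2*l - 8) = l*(l - 2)*(l + 4)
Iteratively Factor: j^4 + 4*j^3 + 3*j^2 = (j + 3)*(j^3 + j^2) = j*(j + 3)*(j^2 + j) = j*(j + 1)*(j + 3)*(j)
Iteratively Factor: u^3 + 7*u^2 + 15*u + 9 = (u + 3)*(u^2 + 4*u + 3) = (u + 1)*(u + 3)*(u + 3)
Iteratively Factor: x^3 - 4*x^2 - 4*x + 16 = (x - 4)*(x^2 - 4) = (x - 4)*(x + 2)*(x - 2)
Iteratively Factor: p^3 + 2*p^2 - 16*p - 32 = (p - 4)*(p^2 + 6*p + 8) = (p - 4)*(p + 4)*(p + 2)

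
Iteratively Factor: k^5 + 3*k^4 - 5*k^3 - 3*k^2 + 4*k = (k - 1)*(k^4 + 4*k^3 - k^2 - 4*k) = k*(k - 1)*(k^3 + 4*k^2 - k - 4) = k*(k - 1)^2*(k^2 + 5*k + 4) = k*(k - 1)^2*(k + 4)*(k + 1)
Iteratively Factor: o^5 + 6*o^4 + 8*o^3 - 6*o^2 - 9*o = (o)*(o^4 + 6*o^3 + 8*o^2 - 6*o - 9) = o*(o + 3)*(o^3 + 3*o^2 - o - 3) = o*(o + 3)^2*(o^2 - 1) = o*(o - 1)*(o + 3)^2*(o + 1)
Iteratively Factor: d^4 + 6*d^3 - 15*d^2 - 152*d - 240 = (d - 5)*(d^3 + 11*d^2 + 40*d + 48) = (d - 5)*(d + 4)*(d^2 + 7*d + 12) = (d - 5)*(d + 3)*(d + 4)*(d + 4)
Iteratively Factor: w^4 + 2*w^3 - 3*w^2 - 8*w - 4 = (w - 2)*(w^3 + 4*w^2 + 5*w + 2) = (w - 2)*(w + 1)*(w^2 + 3*w + 2) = (w - 2)*(w + 1)^2*(w + 2)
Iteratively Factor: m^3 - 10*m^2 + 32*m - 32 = (m - 2)*(m^2 - 8*m + 16) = (m - 4)*(m - 2)*(m - 4)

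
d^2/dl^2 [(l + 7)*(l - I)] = 2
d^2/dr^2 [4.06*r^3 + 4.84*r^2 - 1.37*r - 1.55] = 24.36*r + 9.68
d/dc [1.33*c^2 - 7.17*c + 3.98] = 2.66*c - 7.17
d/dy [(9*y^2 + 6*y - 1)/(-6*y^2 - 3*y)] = (3*y^2 - 4*y - 1)/(3*y^2*(4*y^2 + 4*y + 1))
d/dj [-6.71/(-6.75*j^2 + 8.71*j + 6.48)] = (58.4441 - 90.585*j)/(-6.75*j^2 + 8.71*j + 6.48)^2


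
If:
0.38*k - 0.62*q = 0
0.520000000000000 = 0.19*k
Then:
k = 2.74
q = 1.68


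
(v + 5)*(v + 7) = v^2 + 12*v + 35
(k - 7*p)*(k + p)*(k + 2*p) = k^3 - 4*k^2*p - 19*k*p^2 - 14*p^3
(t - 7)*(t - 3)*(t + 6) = t^3 - 4*t^2 - 39*t + 126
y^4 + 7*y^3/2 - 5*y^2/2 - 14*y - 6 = (y - 2)*(y + 1/2)*(y + 2)*(y + 3)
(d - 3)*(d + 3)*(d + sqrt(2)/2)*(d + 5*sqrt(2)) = d^4 + 11*sqrt(2)*d^3/2 - 4*d^2 - 99*sqrt(2)*d/2 - 45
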